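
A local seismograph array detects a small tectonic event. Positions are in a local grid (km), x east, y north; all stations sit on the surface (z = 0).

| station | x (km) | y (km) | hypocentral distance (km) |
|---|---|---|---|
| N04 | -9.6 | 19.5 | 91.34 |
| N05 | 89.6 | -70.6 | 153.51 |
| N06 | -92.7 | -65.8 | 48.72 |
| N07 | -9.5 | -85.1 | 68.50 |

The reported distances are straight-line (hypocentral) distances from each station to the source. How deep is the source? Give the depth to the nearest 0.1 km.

Each station gives a sphere (x−x_i)² + (y−y_i)² + z² = d_i² (stations at z=0).
Subtracting the N04 sphere from N05 and N06: z² cancels, leaving linear equations in x and y:
198.4 x − 180.2 y = -2682.21
-166.2 x − 170.6 y = 18419.88
Solving: x ≈ -59.202, y ≈ -50.296 km (keep extra digits for the depth step; rounded: -59.2, -50.3).
Then from the N04 sphere: z² = 91.34² − (x + 9.6)² − (y − 19.5)² with x = -59.202, y = -50.296, so z ≈ 31.799 ≈ 31.8 km.

z ≈ 31.8 km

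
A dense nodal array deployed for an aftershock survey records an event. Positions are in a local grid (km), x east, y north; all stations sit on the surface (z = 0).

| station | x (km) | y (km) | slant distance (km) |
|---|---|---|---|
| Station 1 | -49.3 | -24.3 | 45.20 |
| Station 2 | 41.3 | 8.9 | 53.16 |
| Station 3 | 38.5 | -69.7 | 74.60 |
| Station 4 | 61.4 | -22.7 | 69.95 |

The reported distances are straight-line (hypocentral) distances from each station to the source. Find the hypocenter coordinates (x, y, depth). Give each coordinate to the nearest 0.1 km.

x ≈ -7.0 km, y ≈ -11.3 km, depth ≈ 9.2 km

Each station gives a sphere (x−x_i)² + (y−y_i)² + z² = d_i² (stations at z=0).
Subtracting the Station 1 sphere from Station 2 and Station 3: z² cancels, leaving linear equations in x and y:
181.2 x + 66.4 y = -2019.03
175.6 x − 90.8 y = -202.76
Solving: x ≈ -7.000, y ≈ -11.304 km (keep extra digits for the depth step; rounded: -7.0, -11.3).
Then from the Station 1 sphere: z² = 45.20² − (x + 49.3)² − (y + 24.3)² with x = -7.000, y = -11.304, so z ≈ 9.212 ≈ 9.2 km.
Check against Station 4 (with the unrounded solution): distance 69.95 ≈ 69.95 km. ✓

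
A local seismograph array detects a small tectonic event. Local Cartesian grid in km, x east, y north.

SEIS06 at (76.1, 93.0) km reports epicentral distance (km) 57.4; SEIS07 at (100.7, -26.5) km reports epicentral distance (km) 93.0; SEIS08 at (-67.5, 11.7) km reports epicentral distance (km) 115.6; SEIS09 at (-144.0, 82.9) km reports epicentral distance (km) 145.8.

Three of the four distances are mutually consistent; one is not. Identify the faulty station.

SEIS09

Solve using three stations at a time. Using SEIS06, SEIS07, SEIS08 (subtract circle equations pairwise → linear system) gives (x, y) ≈ (42.8, 46.3).
Distances from that point to each station vs reported:
  SEIS06: calculated 57.4 vs reported 57.4 → residual 0.0 km
  SEIS07: calculated 93.0 vs reported 93.0 → residual 0.0 km
  SEIS08: calculated 115.6 vs reported 115.6 → residual 0.0 km
  SEIS09: calculated 190.4 vs reported 145.8 → residual 44.6 km
SEIS06, SEIS07, SEIS08 are mutually consistent (residuals ≈ 0); SEIS09 is off by 44.6 km.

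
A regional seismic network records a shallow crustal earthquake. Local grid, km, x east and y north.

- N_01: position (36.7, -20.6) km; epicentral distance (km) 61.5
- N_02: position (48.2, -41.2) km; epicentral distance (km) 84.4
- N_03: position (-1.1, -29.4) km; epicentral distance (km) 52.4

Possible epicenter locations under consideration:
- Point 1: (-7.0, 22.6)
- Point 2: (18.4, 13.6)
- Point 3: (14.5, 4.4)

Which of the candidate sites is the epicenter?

For each candidate, compare |candidate − station| to the reported distance:
Point 1: residuals N_01 0.1, N_02 0.0, N_03 0.1 → max 0.1 km
Point 2: residuals N_01 22.7, N_02 22.0, N_03 5.2 → max 22.7 km
Point 3: residuals N_01 28.1, N_02 27.7, N_03 15.2 → max 28.1 km
Only Point 1 has all residuals ≈ 0.

Point 1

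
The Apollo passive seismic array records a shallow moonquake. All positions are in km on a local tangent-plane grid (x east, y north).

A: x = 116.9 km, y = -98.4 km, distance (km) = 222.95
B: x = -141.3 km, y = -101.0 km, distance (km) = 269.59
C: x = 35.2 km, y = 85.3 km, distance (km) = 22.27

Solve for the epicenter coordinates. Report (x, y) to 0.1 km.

(30.2, 107.0)

Circle about each station: (x − 116.9)² + (y + 98.4)² = 222.95²; (x + 141.3)² + (y + 101.0)² = 269.59²; (x − 35.2)² + (y − 85.3)² = 22.27².
Subtracting pairs of circle equations eliminates x²+y² and gives linear equations (the radical axes):
-516.4 x − 5.2 y = -16153.55
-163.4 x + 367.4 y = 34377.71
Solving the 2×2 system: x ≈ 30.2, y ≈ 107.0 km.
Check against A (with the unrounded x, y): √((x − 116.9)²+(y + 98.4)²) = 222.95 ≈ 222.95 km. ✓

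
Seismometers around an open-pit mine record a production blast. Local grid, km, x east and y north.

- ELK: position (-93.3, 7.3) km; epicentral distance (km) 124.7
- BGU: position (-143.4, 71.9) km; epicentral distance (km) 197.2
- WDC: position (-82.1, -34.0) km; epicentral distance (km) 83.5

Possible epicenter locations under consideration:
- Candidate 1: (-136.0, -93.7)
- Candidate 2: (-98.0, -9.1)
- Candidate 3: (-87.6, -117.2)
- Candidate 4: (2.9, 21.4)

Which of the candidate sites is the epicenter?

For each candidate, compare |candidate − station| to the reported distance:
Candidate 1: residuals ELK 15.0, BGU 31.4, WDC 3.1 → max 31.4 km
Candidate 2: residuals ELK 107.6, BGU 104.3, WDC 54.0 → max 107.6 km
Candidate 3: residuals ELK 0.1, BGU 0.0, WDC 0.1 → max 0.1 km
Candidate 4: residuals ELK 27.5, BGU 42.4, WDC 18.0 → max 42.4 km
Only Candidate 3 has all residuals ≈ 0.

Candidate 3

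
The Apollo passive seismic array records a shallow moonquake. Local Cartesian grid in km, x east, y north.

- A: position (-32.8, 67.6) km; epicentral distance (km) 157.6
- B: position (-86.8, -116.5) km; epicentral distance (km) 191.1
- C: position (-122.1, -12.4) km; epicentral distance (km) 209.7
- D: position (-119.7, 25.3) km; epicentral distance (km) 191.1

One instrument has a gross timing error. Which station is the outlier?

D

Solve using three stations at a time. Using A, B, C (subtract circle equations pairwise → linear system) gives (x, y) ≈ (86.3, -35.6).
Distances from that point to each station vs reported:
  A: calculated 157.6 vs reported 157.6 → residual 0.0 km
  B: calculated 191.1 vs reported 191.1 → residual 0.0 km
  C: calculated 209.7 vs reported 209.7 → residual 0.0 km
  D: calculated 214.8 vs reported 191.1 → residual 23.7 km
A, B, C are mutually consistent (residuals ≈ 0); D is off by 23.7 km.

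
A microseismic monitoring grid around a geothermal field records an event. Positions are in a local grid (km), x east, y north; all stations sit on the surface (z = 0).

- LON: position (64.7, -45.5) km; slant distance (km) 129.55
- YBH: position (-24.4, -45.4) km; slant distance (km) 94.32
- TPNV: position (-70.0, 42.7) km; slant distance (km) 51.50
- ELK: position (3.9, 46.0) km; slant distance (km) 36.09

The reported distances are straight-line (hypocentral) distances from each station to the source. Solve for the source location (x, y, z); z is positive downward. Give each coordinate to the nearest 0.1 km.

Each station gives a sphere (x−x_i)² + (y−y_i)² + z² = d_i² (stations at z=0).
Subtracting the LON sphere from YBH and TPNV: z² cancels, leaving linear equations in x and y:
-178.2 x + 0.2 y = 4287.12
-269.4 x + 176.4 y = 14597.90
Solving: x ≈ -24.006, y ≈ 46.092 km (keep extra digits for the depth step; rounded: -24.0, 46.1).
Then from the LON sphere: z² = 129.55² − (x − 64.7)² − (y + 45.5)² with x = -24.006, y = 46.092, so z ≈ 22.921 ≈ 22.9 km.

(-24.0, 46.1, 22.9)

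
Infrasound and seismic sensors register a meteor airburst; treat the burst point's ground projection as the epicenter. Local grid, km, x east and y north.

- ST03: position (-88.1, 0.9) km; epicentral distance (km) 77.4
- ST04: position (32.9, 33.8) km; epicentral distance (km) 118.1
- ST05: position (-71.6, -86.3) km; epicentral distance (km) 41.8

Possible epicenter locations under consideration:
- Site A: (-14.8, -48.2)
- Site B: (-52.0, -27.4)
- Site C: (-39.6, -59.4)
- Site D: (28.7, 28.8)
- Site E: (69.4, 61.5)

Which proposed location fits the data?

For each candidate, compare |candidate − station| to the reported distance:
Site A: residuals ST03 10.8, ST04 23.2, ST05 26.6 → max 26.6 km
Site B: residuals ST03 31.5, ST04 13.4, ST05 20.3 → max 31.5 km
Site C: residuals ST03 0.0, ST04 0.0, ST05 0.0 → max 0.0 km
Site D: residuals ST03 42.7, ST04 111.6, ST05 110.9 → max 111.6 km
Site E: residuals ST03 91.4, ST04 72.3, ST05 162.5 → max 162.5 km
Only Site C has all residuals ≈ 0.

Site C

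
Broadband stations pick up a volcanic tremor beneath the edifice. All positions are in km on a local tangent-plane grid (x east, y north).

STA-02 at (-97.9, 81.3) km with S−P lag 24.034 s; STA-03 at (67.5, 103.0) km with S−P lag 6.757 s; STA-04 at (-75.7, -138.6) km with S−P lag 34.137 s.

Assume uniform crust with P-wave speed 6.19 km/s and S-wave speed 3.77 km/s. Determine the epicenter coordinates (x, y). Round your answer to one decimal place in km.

131.0 km east, 117.6 km north

Distance from S−P lag: d = Δt · v_P v_S / (v_P − v_S) = Δt · (6.19·3.77)/(6.19−3.77) ≈ 9.6431·Δt.
So d_STA-02 = 231.76, d_STA-03 = 65.16, d_STA-04 = 329.19 km.
Circle about each station: (x + 97.9)² + (y − 81.3)² = 231.76²; (x − 67.5)² + (y − 103.0)² = 65.16²; (x + 75.7)² + (y + 138.6)² = 329.19².
Subtracting the STA-02 equation from the STA-03 and STA-04 equations removes the quadratic terms:
330.8 x + 43.4 y = 48438.02
44.4 x − 439.8 y = -45907.01
Solving the 2×2 system: x ≈ 131.0, y ≈ 117.6 km.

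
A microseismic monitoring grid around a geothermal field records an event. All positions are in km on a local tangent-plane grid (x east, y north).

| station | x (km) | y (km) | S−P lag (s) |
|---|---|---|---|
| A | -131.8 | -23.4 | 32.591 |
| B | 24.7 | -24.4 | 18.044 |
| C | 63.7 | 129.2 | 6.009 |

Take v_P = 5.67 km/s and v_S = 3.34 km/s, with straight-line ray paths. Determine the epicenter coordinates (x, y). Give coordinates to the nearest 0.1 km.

Distance from S−P lag: d = Δt · v_P v_S / (v_P − v_S) = Δt · (5.67·3.34)/(5.67−3.34) ≈ 8.1278·Δt.
So d_A = 264.89, d_B = 146.66, d_C = 48.84 km.
Circle about each station: (x + 131.8)² + (y + 23.4)² = 264.89²; (x − 24.7)² + (y + 24.4)² = 146.66²; (x − 63.7)² + (y − 129.2)² = 48.84².
Subtracting the A equation from the B and C equations removes the quadratic terms:
313.0 x − 2.0 y = 31944.21
391.0 x + 305.2 y = 70612.90
Solving the 2×2 system: x ≈ 102.7, y ≈ 99.8 km.
Check against A (with the unrounded x, y): √((x + 131.8)²+(y + 23.4)²) = 264.89 ≈ 264.89 km. ✓

102.7 km east, 99.8 km north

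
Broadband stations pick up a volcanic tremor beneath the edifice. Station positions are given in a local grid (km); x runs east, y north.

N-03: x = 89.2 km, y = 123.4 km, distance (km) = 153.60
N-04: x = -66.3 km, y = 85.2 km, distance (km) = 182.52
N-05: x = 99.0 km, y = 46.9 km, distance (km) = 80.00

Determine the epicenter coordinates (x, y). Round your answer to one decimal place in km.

Circle about each station: (x − 89.2)² + (y − 123.4)² = 153.60²; (x + 66.3)² + (y − 85.2)² = 182.52²; (x − 99.0)² + (y − 46.9)² = 80.00².
Subtracting the N-03 equation from the N-04 and N-05 equations removes the quadratic terms:
-311.0 x − 76.4 y = -21250.06
19.6 x − 153.0 y = 6009.37
Solving the 2×2 system: x ≈ 75.6, y ≈ -29.6 km.

x ≈ 75.6 km, y ≈ -29.6 km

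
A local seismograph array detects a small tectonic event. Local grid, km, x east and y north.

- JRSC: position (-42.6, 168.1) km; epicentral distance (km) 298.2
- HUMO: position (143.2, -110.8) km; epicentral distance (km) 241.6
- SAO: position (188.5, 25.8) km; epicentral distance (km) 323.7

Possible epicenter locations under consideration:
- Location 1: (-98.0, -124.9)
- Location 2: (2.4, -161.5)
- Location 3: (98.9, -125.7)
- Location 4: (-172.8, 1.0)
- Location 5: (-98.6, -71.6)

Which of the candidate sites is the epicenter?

Location 1

For each candidate, compare |candidate − station| to the reported distance:
Location 1: residuals JRSC 0.0, HUMO 0.0, SAO 0.0 → max 0.0 km
Location 2: residuals JRSC 34.5, HUMO 91.9, SAO 59.7 → max 91.9 km
Location 3: residuals JRSC 27.9, HUMO 194.9, SAO 147.7 → max 194.9 km
Location 4: residuals JRSC 86.4, HUMO 93.6, SAO 38.5 → max 93.6 km
Location 5: residuals JRSC 52.0, HUMO 3.4, SAO 20.5 → max 52.0 km
Only Location 1 has all residuals ≈ 0.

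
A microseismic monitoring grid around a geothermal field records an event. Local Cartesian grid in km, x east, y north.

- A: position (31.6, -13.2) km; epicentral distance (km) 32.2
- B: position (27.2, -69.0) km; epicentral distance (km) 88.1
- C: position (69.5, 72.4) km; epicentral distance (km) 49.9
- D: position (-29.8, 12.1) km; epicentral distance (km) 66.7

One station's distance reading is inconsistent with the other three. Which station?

C

Solve using three stations at a time. Using A, B, D (subtract circle equations pairwise → linear system) gives (x, y) ≈ (36.6, 18.6).
Distances from that point to each station vs reported:
  A: calculated 32.2 vs reported 32.2 → residual 0.0 km
  B: calculated 88.1 vs reported 88.1 → residual 0.0 km
  C: calculated 63.1 vs reported 49.9 → residual 13.2 km
  D: calculated 66.7 vs reported 66.7 → residual 0.0 km
A, B, D are mutually consistent (residuals ≈ 0); C is off by 13.2 km.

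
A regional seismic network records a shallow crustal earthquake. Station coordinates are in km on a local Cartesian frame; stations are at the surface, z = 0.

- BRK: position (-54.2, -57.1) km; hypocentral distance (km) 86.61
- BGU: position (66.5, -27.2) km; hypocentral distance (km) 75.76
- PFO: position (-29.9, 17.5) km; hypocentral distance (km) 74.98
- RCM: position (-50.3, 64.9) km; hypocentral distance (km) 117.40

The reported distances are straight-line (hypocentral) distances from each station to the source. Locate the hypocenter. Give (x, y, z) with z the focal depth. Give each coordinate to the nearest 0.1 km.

Each station gives a sphere (x−x_i)² + (y−y_i)² + z² = d_i² (stations at z=0).
Subtracting the BRK sphere from BGU and PFO: z² cancels, leaving linear equations in x and y:
241.4 x + 59.8 y = 725.75
48.6 x + 149.2 y = -3118.50
Solving: x ≈ 8.903, y ≈ -23.801 km (keep extra digits for the depth step; rounded: 8.9, -23.8).
Then from the BRK sphere: z² = 86.61² − (x + 54.2)² − (y + 57.1)² with x = 8.903, y = -23.801, so z ≈ 49.097 ≈ 49.1 km.

(8.9, -23.8, 49.1)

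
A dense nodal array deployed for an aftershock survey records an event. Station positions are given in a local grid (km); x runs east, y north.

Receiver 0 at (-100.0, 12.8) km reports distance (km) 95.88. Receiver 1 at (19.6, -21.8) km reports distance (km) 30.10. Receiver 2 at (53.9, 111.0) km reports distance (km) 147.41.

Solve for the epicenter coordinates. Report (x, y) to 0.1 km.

Circle about each station: (x + 100.0)² + (y − 12.8)² = 95.88²; (x − 19.6)² + (y + 21.8)² = 30.10²; (x − 53.9)² + (y − 111.0)² = 147.41².
Subtracting the Receiver 0 equation from the Receiver 1 and Receiver 2 equations removes the quadratic terms:
239.2 x − 69.2 y = -1017.48
307.8 x + 196.4 y = -7474.36
Solving the 2×2 system: x ≈ -10.5, y ≈ -21.6 km.

-10.5 km east, -21.6 km north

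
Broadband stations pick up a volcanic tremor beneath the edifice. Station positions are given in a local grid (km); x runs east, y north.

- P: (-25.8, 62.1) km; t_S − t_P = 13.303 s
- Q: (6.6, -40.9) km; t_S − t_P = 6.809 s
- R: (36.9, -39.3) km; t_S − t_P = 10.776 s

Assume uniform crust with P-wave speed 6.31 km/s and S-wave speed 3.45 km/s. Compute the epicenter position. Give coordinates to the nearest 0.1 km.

(-45.1, -37.3)

Distance from S−P lag: d = Δt · v_P v_S / (v_P − v_S) = Δt · (6.31·3.45)/(6.31−3.45) ≈ 7.6117·Δt.
So d_P = 101.26, d_Q = 51.83, d_R = 82.02 km.
Circle about each station: (x + 25.8)² + (y − 62.1)² = 101.26²; (x − 6.6)² + (y + 40.9)² = 51.83²; (x − 36.9)² + (y + 39.3)² = 82.02².
Subtracting pairs of circle equations eliminates x²+y² and gives linear equations (the radical axes):
64.8 x − 206.0 y = 4761.56
125.4 x − 202.8 y = 1910.36
Solving the 2×2 system: x ≈ -45.1, y ≈ -37.3 km.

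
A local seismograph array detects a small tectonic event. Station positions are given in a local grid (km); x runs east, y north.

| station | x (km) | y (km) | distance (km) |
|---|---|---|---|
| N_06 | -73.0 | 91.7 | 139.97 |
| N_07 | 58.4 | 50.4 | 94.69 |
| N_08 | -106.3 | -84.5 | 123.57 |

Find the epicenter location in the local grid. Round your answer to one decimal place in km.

Circle about each station: (x + 73.0)² + (y − 91.7)² = 139.97²; (x − 58.4)² + (y − 50.4)² = 94.69²; (x + 106.3)² + (y + 84.5)² = 123.57².
Subtracting pairs of circle equations eliminates x²+y² and gives linear equations (the radical axes):
262.8 x − 82.6 y = 2838.23
-66.6 x − 352.4 y = 9024.11
Solving the 2×2 system: x ≈ 2.6, y ≈ -26.1 km.
Check against N_06 (with the unrounded x, y): √((x + 73.0)²+(y − 91.7)²) = 139.97 ≈ 139.97 km. ✓

2.6 km east, -26.1 km north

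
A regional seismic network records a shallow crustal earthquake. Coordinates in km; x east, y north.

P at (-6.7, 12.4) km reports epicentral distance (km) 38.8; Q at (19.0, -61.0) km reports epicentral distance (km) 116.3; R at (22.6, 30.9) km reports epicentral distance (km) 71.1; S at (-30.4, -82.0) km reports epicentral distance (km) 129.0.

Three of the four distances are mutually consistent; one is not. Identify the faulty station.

R

Solve using three stations at a time. Using P, Q, S (subtract circle equations pairwise → linear system) gives (x, y) ≈ (-24.5, 46.9).
Distances from that point to each station vs reported:
  P: calculated 38.8 vs reported 38.8 → residual 0.0 km
  Q: calculated 116.3 vs reported 116.3 → residual 0.0 km
  R: calculated 49.7 vs reported 71.1 → residual 21.4 km
  S: calculated 129.0 vs reported 129.0 → residual 0.0 km
P, Q, S are mutually consistent (residuals ≈ 0); R is off by 21.4 km.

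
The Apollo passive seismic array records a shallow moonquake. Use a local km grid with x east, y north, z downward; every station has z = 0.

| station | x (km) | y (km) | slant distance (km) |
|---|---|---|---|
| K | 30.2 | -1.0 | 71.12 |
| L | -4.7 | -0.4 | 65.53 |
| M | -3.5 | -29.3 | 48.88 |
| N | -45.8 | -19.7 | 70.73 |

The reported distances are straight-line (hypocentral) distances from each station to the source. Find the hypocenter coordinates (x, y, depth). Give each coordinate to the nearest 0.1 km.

Each station gives a sphere (x−x_i)² + (y−y_i)² + z² = d_i² (stations at z=0).
Subtracting the K sphere from L and M: z² cancels, leaving linear equations in x and y:
-69.8 x + 1.2 y = -126.92
-67.4 x − 56.6 y = 2626.50
Solving: x ≈ 1.000, y ≈ -47.595 km (keep extra digits for the depth step; rounded: 1.0, -47.6).
Then from the K sphere: z² = 71.12² − (x − 30.2)² − (y + 1.0)² with x = 1.000, y = -47.595, so z ≈ 45.103 ≈ 45.1 km.

x ≈ 1.0 km, y ≈ -47.6 km, depth ≈ 45.1 km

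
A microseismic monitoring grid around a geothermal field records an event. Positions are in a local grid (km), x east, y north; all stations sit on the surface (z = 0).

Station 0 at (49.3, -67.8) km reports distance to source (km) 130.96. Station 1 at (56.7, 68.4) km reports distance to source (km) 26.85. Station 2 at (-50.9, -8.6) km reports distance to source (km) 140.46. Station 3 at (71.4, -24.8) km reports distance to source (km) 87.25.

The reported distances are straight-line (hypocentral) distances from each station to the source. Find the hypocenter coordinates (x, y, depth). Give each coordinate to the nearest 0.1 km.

x ≈ 69.9 km, y ≈ 59.7 km, depth ≈ 21.7 km

Each station gives a sphere (x−x_i)² + (y−y_i)² + z² = d_i² (stations at z=0).
Subtracting the Station 0 sphere from Station 1 and Station 2: z² cancels, leaving linear equations in x and y:
14.8 x + 272.4 y = 17295.72
-200.4 x + 118.4 y = -6941.05
Solving: x ≈ 69.905, y ≈ 59.696 km (keep extra digits for the depth step; rounded: 69.9, 59.7).
Then from the Station 0 sphere: z² = 130.96² − (x − 49.3)² − (y + 67.8)² with x = 69.905, y = 59.696, so z ≈ 21.696 ≈ 21.7 km.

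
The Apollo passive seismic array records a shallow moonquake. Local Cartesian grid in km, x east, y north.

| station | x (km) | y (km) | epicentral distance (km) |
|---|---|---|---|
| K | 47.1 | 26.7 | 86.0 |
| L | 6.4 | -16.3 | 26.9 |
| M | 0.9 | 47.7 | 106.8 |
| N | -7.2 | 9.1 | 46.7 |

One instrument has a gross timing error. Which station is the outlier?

Solve using three stations at a time. Using K, L, N (subtract circle equations pairwise → linear system) gives (x, y) ≈ (-10.1, -37.5).
Distances from that point to each station vs reported:
  K: calculated 86.0 vs reported 86.0 → residual 0.0 km
  L: calculated 26.9 vs reported 26.9 → residual 0.0 km
  M: calculated 85.9 vs reported 106.8 → residual 20.9 km
  N: calculated 46.7 vs reported 46.7 → residual 0.0 km
K, L, N are mutually consistent (residuals ≈ 0); M is off by 20.9 km.

M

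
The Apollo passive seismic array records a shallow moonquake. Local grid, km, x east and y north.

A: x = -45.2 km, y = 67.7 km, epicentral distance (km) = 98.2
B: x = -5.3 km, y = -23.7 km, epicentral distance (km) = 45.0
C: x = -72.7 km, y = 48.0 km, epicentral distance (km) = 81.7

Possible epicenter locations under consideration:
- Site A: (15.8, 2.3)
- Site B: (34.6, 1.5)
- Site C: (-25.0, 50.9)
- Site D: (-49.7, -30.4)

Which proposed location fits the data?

For each candidate, compare |candidate − station| to the reported distance:
Site A: residuals A 8.8, B 11.5, C 17.9 → max 17.9 km
Site B: residuals A 5.5, B 2.2, C 35.2 → max 35.2 km
Site C: residuals A 71.9, B 32.2, C 33.9 → max 71.9 km
Site D: residuals A 0.0, B 0.1, C 0.0 → max 0.1 km
Only Site D has all residuals ≈ 0.

Site D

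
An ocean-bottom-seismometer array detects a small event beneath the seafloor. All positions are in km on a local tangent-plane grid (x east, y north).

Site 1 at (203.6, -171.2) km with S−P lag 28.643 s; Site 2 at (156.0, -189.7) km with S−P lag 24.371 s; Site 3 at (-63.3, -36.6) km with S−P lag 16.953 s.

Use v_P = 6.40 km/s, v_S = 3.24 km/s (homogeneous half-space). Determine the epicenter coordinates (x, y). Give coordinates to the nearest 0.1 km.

38.7 km east, -81.0 km north

Distance from S−P lag: d = Δt · v_P v_S / (v_P − v_S) = Δt · (6.40·3.24)/(6.40−3.24) ≈ 6.5620·Δt.
So d_Site 1 = 187.96, d_Site 2 = 159.92, d_Site 3 = 111.25 km.
Circle about each station: (x − 203.6)² + (y + 171.2)² = 187.96²; (x − 156.0)² + (y + 189.7)² = 159.92²; (x + 63.3)² + (y + 36.6)² = 111.25².
Subtracting the Site 1 equation from the Site 2 and Site 3 equations removes the quadratic terms:
-95.2 x − 37.0 y = -685.75
-533.8 x + 269.2 y = -42463.55
Solving the 2×2 system: x ≈ 38.7, y ≈ -81.0 km.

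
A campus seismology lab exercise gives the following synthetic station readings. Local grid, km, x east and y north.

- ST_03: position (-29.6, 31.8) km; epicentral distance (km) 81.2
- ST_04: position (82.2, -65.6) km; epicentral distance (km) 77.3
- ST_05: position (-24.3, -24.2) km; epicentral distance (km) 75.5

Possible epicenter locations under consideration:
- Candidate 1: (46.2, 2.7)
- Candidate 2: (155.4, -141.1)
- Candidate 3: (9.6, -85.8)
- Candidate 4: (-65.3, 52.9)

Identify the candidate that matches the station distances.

For each candidate, compare |candidate − station| to the reported distance:
Candidate 1: residuals ST_03 0.0, ST_04 0.1, ST_05 0.0 → max 0.1 km
Candidate 2: residuals ST_03 172.0, ST_04 27.9, ST_05 138.9 → max 172.0 km
Candidate 3: residuals ST_03 42.8, ST_04 1.9, ST_05 5.2 → max 42.8 km
Candidate 4: residuals ST_03 39.7, ST_04 111.9, ST_05 11.8 → max 111.9 km
Only Candidate 1 has all residuals ≈ 0.

Candidate 1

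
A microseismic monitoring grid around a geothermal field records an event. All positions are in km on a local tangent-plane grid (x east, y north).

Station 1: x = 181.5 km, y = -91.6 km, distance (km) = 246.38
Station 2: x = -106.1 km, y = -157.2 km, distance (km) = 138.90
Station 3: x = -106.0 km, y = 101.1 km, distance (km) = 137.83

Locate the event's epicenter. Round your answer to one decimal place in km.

Circle about each station: (x − 181.5)² + (y + 91.6)² = 246.38²; (x + 106.1)² + (y + 157.2)² = 138.90²; (x + 106.0)² + (y − 101.1)² = 137.83².
Subtracting pairs of circle equations eliminates x²+y² and gives linear equations (the radical axes):
-575.2 x − 131.2 y = 36046.13
-575.0 x + 385.4 y = 21830.40
Solving the 2×2 system: x ≈ -56.4, y ≈ -27.5 km.

-56.4 km east, -27.5 km north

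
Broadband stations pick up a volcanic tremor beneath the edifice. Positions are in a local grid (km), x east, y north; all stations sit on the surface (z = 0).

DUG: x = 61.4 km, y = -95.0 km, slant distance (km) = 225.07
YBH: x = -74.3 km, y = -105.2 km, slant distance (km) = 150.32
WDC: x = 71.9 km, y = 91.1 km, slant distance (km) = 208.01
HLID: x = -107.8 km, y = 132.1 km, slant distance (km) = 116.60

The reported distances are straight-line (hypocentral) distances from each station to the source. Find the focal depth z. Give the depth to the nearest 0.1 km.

Each station gives a sphere (x−x_i)² + (y−y_i)² + z² = d_i² (stations at z=0).
Subtracting the DUG sphere from YBH and WDC: z² cancels, leaving linear equations in x and y:
-271.4 x − 20.4 y = 31852.97
21.0 x + 372.2 y = 8062.20
Solving: x ≈ -119.500, y ≈ 28.403 km (keep extra digits for the depth step; rounded: -119.5, 28.4).
Then from the DUG sphere: z² = 225.07² − (x − 61.4)² − (y + 95.0)² with x = -119.500, y = 28.403, so z ≈ 51.994 ≈ 52.0 km.

z ≈ 52.0 km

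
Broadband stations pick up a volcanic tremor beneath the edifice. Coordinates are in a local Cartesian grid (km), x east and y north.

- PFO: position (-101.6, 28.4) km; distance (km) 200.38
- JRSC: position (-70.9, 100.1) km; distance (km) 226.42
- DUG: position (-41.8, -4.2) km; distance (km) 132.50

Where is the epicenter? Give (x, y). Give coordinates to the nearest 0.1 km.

67.5 km east, -79.1 km north

Circle about each station: (x + 101.6)² + (y − 28.4)² = 200.38²; (x + 70.9)² + (y − 100.1)² = 226.42²; (x + 41.8)² + (y + 4.2)² = 132.50².
Subtracting the PFO equation from the JRSC and DUG equations removes the quadratic terms:
61.4 x + 143.4 y = -7196.17
119.6 x − 65.2 y = 13231.65
Solving the 2×2 system: x ≈ 67.5, y ≈ -79.1 km.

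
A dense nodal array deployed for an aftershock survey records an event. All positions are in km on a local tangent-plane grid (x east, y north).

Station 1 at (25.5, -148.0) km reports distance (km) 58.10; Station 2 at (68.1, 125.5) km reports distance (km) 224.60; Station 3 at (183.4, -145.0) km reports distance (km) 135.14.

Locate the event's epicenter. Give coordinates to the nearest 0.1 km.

Circle about each station: (x − 25.5)² + (y + 148.0)² = 58.10²; (x − 68.1)² + (y − 125.5)² = 224.60²; (x − 183.4)² + (y + 145.0)² = 135.14².
Subtracting the Station 1 equation from the Station 2 and Station 3 equations removes the quadratic terms:
85.2 x + 547.0 y = -49235.94
315.8 x + 6.0 y = 17219.10
Solving the 2×2 system: x ≈ 56.4, y ≈ -98.8 km.

56.4 km east, -98.8 km north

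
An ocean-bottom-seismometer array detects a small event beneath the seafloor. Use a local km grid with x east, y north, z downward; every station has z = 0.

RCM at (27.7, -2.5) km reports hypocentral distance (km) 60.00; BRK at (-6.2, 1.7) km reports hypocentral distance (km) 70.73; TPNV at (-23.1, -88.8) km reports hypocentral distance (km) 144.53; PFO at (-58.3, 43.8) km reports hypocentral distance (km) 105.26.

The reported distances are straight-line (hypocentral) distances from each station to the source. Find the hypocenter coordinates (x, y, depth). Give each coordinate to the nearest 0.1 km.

Each station gives a sphere (x−x_i)² + (y−y_i)² + z² = d_i² (stations at z=0).
Subtracting the RCM sphere from BRK and TPNV: z² cancels, leaving linear equations in x and y:
-67.8 x + 8.4 y = -2134.94
-101.6 x − 172.6 y = -9643.41
Solving: x ≈ 35.800, y ≈ 34.798 km (keep extra digits for the depth step; rounded: 35.8, 34.8).
Then from the RCM sphere: z² = 60.00² − (x − 27.7)² − (y + 2.5)² with x = 35.800, y = 34.798, so z ≈ 46.295 ≈ 46.3 km.

(35.8, 34.8, 46.3)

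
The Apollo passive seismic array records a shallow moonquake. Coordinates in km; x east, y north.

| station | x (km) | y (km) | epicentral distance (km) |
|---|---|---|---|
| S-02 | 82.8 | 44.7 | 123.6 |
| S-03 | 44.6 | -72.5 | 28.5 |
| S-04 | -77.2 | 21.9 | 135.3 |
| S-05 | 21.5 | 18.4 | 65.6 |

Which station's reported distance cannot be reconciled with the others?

S-02

Solve using three stations at a time. Using S-03, S-04, S-05 (subtract circle equations pairwise → linear system) gives (x, y) ≈ (40.8, -44.3).
Distances from that point to each station vs reported:
  S-02: calculated 98.4 vs reported 123.6 → residual 25.2 km
  S-03: calculated 28.5 vs reported 28.5 → residual 0.0 km
  S-04: calculated 135.3 vs reported 135.3 → residual 0.0 km
  S-05: calculated 65.6 vs reported 65.6 → residual 0.0 km
S-03, S-04, S-05 are mutually consistent (residuals ≈ 0); S-02 is off by 25.2 km.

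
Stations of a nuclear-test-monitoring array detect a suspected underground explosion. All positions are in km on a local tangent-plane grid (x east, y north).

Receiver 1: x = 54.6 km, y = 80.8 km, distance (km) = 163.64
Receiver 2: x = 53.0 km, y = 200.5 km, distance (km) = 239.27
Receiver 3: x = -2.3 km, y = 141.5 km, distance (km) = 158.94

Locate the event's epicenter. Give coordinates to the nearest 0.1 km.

Circle about each station: (x − 54.6)² + (y − 80.8)² = 163.64²; (x − 53.0)² + (y − 200.5)² = 239.27²; (x + 2.3)² + (y − 141.5)² = 158.94².
Subtracting the Receiver 1 equation from the Receiver 2 and Receiver 3 equations removes the quadratic terms:
-3.2 x + 239.4 y = 3027.37
-113.8 x + 121.4 y = 12033.87
Solving the 2×2 system: x ≈ -93.6, y ≈ 11.4 km.

x ≈ -93.6 km, y ≈ 11.4 km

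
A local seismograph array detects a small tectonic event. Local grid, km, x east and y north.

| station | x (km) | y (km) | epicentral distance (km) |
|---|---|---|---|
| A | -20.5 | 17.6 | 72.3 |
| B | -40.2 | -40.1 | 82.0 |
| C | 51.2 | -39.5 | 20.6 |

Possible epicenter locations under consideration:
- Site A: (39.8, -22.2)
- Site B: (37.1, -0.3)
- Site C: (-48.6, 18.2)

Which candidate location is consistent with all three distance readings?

For each candidate, compare |candidate − station| to the reported distance:
Site A: residuals A 0.0, B 0.0, C 0.1 → max 0.1 km
Site B: residuals A 12.0, B 4.9, C 21.1 → max 21.1 km
Site C: residuals A 44.2, B 23.1, C 94.7 → max 94.7 km
Only Site A has all residuals ≈ 0.

Site A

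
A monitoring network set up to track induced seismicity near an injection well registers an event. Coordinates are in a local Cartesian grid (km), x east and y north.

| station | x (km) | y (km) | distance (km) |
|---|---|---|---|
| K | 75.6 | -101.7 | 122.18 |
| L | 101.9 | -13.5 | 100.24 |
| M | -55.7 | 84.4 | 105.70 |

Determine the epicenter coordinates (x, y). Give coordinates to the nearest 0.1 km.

Circle about each station: (x − 75.6)² + (y + 101.7)² = 122.18²; (x − 101.9)² + (y + 13.5)² = 100.24²; (x + 55.7)² + (y − 84.4)² = 105.70².
Subtracting pairs of circle equations eliminates x²+y² and gives linear equations (the radical axes):
52.6 x + 176.4 y = -612.50
-262.6 x + 372.2 y = -2076.94
Solving the 2×2 system: x ≈ 2.1, y ≈ -4.1 km.
Check against K (with the unrounded x, y): √((x − 75.6)²+(y + 101.7)²) = 122.18 ≈ 122.18 km. ✓

(2.1, -4.1)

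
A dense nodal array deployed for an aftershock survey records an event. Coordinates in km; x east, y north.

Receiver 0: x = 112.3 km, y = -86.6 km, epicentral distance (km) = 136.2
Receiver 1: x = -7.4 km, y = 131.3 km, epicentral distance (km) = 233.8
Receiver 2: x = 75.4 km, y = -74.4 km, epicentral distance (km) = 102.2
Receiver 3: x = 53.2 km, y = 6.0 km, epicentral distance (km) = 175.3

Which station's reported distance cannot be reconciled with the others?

Receiver 3

Solve using three stations at a time. Using Receiver 0, Receiver 1, Receiver 2 (subtract circle equations pairwise → linear system) gives (x, y) ≈ (-23.1, -102.0).
Distances from that point to each station vs reported:
  Receiver 0: calculated 136.3 vs reported 136.2 → residual 0.1 km
  Receiver 1: calculated 233.8 vs reported 233.8 → residual 0.0 km
  Receiver 2: calculated 102.3 vs reported 102.2 → residual 0.1 km
  Receiver 3: calculated 132.2 vs reported 175.3 → residual 43.1 km
Receiver 0, Receiver 1, Receiver 2 are mutually consistent (residuals ≈ 0); Receiver 3 is off by 43.1 km.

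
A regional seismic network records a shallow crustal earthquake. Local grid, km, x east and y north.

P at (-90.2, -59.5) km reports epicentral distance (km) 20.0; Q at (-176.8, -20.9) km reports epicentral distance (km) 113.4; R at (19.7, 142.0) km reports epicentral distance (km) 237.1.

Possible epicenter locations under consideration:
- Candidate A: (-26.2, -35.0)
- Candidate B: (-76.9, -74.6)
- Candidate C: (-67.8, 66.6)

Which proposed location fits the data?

Candidate B

For each candidate, compare |candidate − station| to the reported distance:
Candidate A: residuals P 48.5, Q 37.9, R 54.2 → max 54.2 km
Candidate B: residuals P 0.1, Q 0.0, R 0.1 → max 0.1 km
Candidate C: residuals P 108.1, Q 26.4, R 121.6 → max 121.6 km
Only Candidate B has all residuals ≈ 0.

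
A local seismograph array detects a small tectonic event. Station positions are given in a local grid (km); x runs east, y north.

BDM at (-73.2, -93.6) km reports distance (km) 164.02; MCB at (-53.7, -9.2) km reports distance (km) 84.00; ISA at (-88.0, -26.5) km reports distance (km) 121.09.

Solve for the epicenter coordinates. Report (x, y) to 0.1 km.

(5.7, 50.2)

Circle about each station: (x + 73.2)² + (y + 93.6)² = 164.02²; (x + 53.7)² + (y + 9.2)² = 84.00²; (x + 88.0)² + (y + 26.5)² = 121.09².
Subtracting the BDM equation from the MCB and ISA equations removes the quadratic terms:
39.0 x + 168.8 y = 8695.69
-29.6 x + 134.2 y = 6566.82
Solving the 2×2 system: x ≈ 5.7, y ≈ 50.2 km.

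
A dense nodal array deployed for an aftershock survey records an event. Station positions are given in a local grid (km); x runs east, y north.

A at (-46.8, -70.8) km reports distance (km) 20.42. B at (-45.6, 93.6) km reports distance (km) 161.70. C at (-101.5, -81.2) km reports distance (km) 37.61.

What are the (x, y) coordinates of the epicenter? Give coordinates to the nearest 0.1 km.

Circle about each station: (x + 46.8)² + (y + 70.8)² = 20.42²; (x + 45.6)² + (y − 93.6)² = 161.70²; (x + 101.5)² + (y + 81.2)² = 37.61².
Subtracting pairs of circle equations eliminates x²+y² and gives linear equations (the radical axes):
2.4 x + 328.8 y = -22092.47
-109.4 x − 20.8 y = 8695.27
Solving the 2×2 system: x ≈ -66.8, y ≈ -66.7 km.

x ≈ -66.8 km, y ≈ -66.7 km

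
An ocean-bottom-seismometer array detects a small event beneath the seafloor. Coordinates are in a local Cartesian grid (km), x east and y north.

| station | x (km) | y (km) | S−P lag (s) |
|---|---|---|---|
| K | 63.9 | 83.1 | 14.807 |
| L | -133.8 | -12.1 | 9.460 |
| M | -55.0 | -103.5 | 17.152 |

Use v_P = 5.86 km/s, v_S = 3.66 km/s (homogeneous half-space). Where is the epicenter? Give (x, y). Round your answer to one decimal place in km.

Distance from S−P lag: d = Δt · v_P v_S / (v_P − v_S) = Δt · (5.86·3.66)/(5.86−3.66) ≈ 9.7489·Δt.
So d_K = 144.35, d_L = 92.22, d_M = 167.21 km.
Circle about each station: (x − 63.9)² + (y − 83.1)² = 144.35²; (x + 133.8)² + (y + 12.1)² = 92.22²; (x + 55.0)² + (y + 103.5)² = 167.21².
Subtracting the K equation from the L and M equations removes the quadratic terms:
-395.4 x − 190.4 y = 19392.42
-237.8 x − 373.2 y = -4373.83
Solving the 2×2 system: x ≈ -78.9, y ≈ 62.0 km.
Check against K (with the unrounded x, y): √((x − 63.9)²+(y − 83.1)²) = 144.35 ≈ 144.35 km. ✓

x ≈ -78.9 km, y ≈ 62.0 km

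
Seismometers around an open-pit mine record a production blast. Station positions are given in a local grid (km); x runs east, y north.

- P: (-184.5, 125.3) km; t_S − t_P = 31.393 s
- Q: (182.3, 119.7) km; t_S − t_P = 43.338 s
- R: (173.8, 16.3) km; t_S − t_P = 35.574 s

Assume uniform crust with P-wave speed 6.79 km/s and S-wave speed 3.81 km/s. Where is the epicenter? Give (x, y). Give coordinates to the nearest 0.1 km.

Distance from S−P lag: d = Δt · v_P v_S / (v_P − v_S) = Δt · (6.79·3.81)/(6.79−3.81) ≈ 8.6812·Δt.
So d_P = 272.53, d_Q = 376.22, d_R = 308.82 km.
Circle about each station: (x + 184.5)² + (y − 125.3)² = 272.53²; (x − 182.3)² + (y − 119.7)² = 376.22²; (x − 173.8)² + (y − 16.3)² = 308.82².
Subtracting the P equation from the Q and R equations removes the quadratic terms:
733.6 x − 11.2 y = -69447.85
716.6 x − 218.0 y = -40365.40
Solving the 2×2 system: x ≈ -96.7, y ≈ -132.7 km.

(-96.7, -132.7)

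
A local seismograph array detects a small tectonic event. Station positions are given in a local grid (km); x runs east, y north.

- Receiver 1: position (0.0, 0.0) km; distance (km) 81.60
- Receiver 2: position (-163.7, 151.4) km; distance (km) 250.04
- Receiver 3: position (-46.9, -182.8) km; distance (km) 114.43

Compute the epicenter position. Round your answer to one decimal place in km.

-44.5 km east, -68.4 km north

Circle about each station: x² + y² = 81.60²; (x + 163.7)² + (y − 151.4)² = 250.04²; (x + 46.9)² + (y + 182.8)² = 114.43².
Subtracting pairs of circle equations eliminates x²+y² and gives linear equations (the radical axes):
-327.4 x + 302.8 y = -6141.79
-93.8 x − 365.6 y = 29179.79
Solving the 2×2 system: x ≈ -44.5, y ≈ -68.4 km.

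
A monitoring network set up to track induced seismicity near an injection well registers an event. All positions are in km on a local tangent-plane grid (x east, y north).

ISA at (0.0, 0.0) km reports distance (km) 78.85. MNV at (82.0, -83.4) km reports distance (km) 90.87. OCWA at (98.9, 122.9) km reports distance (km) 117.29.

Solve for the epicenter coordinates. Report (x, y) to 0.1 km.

Circle about each station: x² + y² = 78.85²; (x − 82.0)² + (y + 83.4)² = 90.87²; (x − 98.9)² + (y − 122.9)² = 117.29².
Subtracting the ISA equation from the MNV and OCWA equations removes the quadratic terms:
164.0 x − 166.8 y = 11639.53
197.8 x + 245.8 y = 17346.00
Solving the 2×2 system: x ≈ 78.5, y ≈ 7.4 km.

(78.5, 7.4)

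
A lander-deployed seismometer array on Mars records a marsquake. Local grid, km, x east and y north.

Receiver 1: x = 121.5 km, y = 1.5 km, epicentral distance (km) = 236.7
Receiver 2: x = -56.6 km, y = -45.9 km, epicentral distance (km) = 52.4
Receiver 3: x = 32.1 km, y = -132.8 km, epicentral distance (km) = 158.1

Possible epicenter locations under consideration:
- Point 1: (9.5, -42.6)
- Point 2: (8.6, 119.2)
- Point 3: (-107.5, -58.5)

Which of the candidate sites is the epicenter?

For each candidate, compare |candidate − station| to the reported distance:
Point 1: residuals Receiver 1 116.3, Receiver 2 13.8, Receiver 3 65.1 → max 116.3 km
Point 2: residuals Receiver 1 73.6, Receiver 2 125.1, Receiver 3 95.0 → max 125.1 km
Point 3: residuals Receiver 1 0.0, Receiver 2 0.0, Receiver 3 0.0 → max 0.0 km
Only Point 3 has all residuals ≈ 0.

Point 3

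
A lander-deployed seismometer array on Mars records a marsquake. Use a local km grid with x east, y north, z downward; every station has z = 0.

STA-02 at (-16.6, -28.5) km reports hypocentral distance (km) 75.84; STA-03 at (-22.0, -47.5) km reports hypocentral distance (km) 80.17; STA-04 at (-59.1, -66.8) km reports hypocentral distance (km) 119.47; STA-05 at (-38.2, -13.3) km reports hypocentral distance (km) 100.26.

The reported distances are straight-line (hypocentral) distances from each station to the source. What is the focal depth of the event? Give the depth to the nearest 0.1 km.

depth ≈ 10.4 km

Each station gives a sphere (x−x_i)² + (y−y_i)² + z² = d_i² (stations at z=0).
Subtracting the STA-02 sphere from STA-03 and STA-04: z² cancels, leaving linear equations in x and y:
-10.8 x − 38.0 y = 976.92
-85.0 x − 76.6 y = -1654.14
Solving: x ≈ 57.305, y ≈ -41.995 km (keep extra digits for the depth step; rounded: 57.3, -42.0).
Then from the STA-02 sphere: z² = 75.84² − (x + 16.6)² − (y + 28.5)² with x = 57.305, y = -41.995, so z ≈ 10.375 ≈ 10.4 km.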